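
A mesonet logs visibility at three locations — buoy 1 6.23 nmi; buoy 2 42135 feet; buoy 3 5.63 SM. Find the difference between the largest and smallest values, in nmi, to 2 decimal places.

2.04 nmi

buoy 2: 42135 ft = 6.9345 nmi.
buoy 3: 5.63 SM = 4.8923 nmi.
Spread: 6.9345 − 4.8923 = 2.04 nmi.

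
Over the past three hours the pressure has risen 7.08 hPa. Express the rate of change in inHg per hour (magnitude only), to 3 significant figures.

0.0697 inHg per hour

7.08 hPa / 3 h × 0.02953 inHg/hPa = 0.0697 inHg/h.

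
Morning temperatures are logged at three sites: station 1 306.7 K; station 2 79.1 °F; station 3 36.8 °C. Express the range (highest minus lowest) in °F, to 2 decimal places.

station 1: 306.7 K = 33.550 °C.
station 2: 79.1 °F = 26.167 °C.
Spread: 36.800 − 26.167 = 10.633 °C = 19.14 °F.

19.14 °F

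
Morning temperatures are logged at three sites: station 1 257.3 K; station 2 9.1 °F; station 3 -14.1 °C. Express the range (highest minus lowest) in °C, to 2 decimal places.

3.13 °C

station 1: 257.3 K = -15.850 °C.
station 2: 9.1 °F = -12.722 °C.
Spread: (-12.722) − (-15.850) = 3.128 °C.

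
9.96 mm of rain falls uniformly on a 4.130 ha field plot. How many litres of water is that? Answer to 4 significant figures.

411300 litres

Area: 4.130 ha = 41300 m².
1 mm over 1 m² is 1 L, so volume = 9.96 × 41300 = 411348 L ≈ 411300 L.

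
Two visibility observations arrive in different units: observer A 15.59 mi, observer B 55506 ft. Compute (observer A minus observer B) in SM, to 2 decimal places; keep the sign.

observer B: 55506 ft = 10.5125 SM.
Difference: 15.5900 − 10.5125 = 5.08 SM.

5.08 SM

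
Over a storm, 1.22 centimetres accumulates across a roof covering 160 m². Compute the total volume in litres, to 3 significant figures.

1950 litres

Depth: 1.22 cm × 10 = 12.2 mm.
1 mm over 1 m² is 1 L, so volume = 12.2 × 160 = 1952 L ≈ 1950 L.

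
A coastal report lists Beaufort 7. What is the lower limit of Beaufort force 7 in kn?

28 kt

Beaufort 7 (near gale) spans 28–33 knots.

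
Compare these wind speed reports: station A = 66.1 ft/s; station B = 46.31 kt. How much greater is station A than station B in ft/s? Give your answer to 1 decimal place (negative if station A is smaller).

station B: 46.31 kt = 78.162 ft/s.
Difference: 66.100 − 78.162 = -12.1 ft/s.

-12.1 ft/s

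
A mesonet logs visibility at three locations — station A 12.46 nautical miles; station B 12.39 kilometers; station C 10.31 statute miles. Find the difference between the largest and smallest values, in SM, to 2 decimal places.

station A: 12.46 nmi = 14.3387 SM.
station B: 12.39 km = 7.6988 SM.
Spread: 14.3387 − 7.6988 = 6.64 SM.

6.64 SM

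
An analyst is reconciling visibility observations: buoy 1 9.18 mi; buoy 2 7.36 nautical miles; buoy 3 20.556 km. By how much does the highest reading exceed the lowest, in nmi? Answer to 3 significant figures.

3.74 nmi

buoy 1: 9.18 SM = 7.9772 nmi.
buoy 3: 20.556 km = 11.0994 nmi.
Spread: 11.0994 − 7.3600 = 3.74 nmi.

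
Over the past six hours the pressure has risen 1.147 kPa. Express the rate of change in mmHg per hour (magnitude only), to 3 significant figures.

1.43 mmHg per hour

1.147 kPa / 6 h × 7.50062 mmHg/kPa = 1.43 mmHg/h.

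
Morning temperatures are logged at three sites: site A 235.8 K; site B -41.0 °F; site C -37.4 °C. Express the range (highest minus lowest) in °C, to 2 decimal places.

3.21 °C

site A: 235.8 K = -37.350 °C.
site B: -41.0 °F = -40.556 °C.
Spread: (-37.350) − (-40.556) = 3.206 °C.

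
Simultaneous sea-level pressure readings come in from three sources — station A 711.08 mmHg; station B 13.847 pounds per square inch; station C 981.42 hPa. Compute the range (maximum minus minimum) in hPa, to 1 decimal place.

station A: 711.08 mmHg = 948.029 hPa.
station B: 13.847 psi = 954.717 hPa.
Spread: 981.420 − 948.029 = 33.4 hPa.

33.4 hPa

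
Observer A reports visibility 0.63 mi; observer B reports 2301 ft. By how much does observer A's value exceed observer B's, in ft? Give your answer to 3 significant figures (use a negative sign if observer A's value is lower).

1030 ft

observer A: 0.63 SM = 3326.40 ft.
Difference: 3326.40 − 2301.00 = 1030 ft.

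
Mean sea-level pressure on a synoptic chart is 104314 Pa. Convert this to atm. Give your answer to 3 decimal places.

1.029 atm

1 Pa = 9.86923e-06 atm, so 104314 × 9.86923e-06 = 1.029 atm.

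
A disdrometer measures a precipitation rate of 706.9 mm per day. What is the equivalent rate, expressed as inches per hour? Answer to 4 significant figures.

706.9 mm/day × 0.0393701 in/mm × 0.0416667 day/hour = 1.160 in/hour.

1.160 in/hour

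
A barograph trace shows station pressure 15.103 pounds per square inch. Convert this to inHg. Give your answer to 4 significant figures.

30.75 inHg

1 psi = 2.03602 inHg, so 15.103 × 2.03602 = 30.75 inHg.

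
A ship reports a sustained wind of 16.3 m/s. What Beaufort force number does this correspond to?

Beaufort force 7

16.3 m/s lies in the Beaufort 7 band (near gale, 13.9–17.1 m/s).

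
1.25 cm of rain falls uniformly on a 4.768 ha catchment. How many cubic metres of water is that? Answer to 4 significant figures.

Depth: 1.25 cm × 10 = 12.5 mm.
Area: 4.768 ha = 47680 m².
1 mm over 1 m² is 1 L, so volume = 12.5 × 47680 = 596000 L = 596.0 m³.

596.0 cubic metres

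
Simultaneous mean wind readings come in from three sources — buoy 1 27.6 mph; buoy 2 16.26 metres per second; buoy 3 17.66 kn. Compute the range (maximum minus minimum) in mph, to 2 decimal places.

buoy 2: 16.26 m/s = 36.3726 mph.
buoy 3: 17.66 kt = 20.3228 mph.
Spread: 36.3726 − 20.3228 = 16.05 mph.

16.05 mph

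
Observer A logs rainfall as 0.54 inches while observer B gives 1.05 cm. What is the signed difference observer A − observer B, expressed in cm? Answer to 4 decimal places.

observer A: 0.54 in = 1.371600 cm.
Difference: 1.371600 − 1.050000 = 0.3216 cm.

0.3216 cm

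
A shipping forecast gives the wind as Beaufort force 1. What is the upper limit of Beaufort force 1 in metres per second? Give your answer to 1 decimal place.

1.5 m/s

Beaufort 1 (light air) spans 0.3–1.5 m/s.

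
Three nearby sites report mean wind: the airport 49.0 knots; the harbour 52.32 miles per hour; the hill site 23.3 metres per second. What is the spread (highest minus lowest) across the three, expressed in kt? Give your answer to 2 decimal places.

the harbour: 52.32 mph = 45.4648 kt.
the hill site: 23.3 m/s = 45.2916 kt.
Spread: 49.0000 − 45.2916 = 3.71 kt.

3.71 kt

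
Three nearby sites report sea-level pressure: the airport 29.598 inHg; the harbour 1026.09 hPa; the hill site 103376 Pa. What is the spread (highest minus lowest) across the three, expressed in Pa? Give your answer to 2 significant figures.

the airport: 29.598 inHg = 100230.34 Pa.
the harbour: 1026.09 hPa = 102609.00 Pa.
Spread: 103376.00 − 100230.34 = 3100 Pa.

3100 Pa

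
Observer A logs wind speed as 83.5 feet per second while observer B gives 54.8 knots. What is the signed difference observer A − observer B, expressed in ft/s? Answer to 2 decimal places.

observer B: 54.8 kt = 92.4920 ft/s.
Difference: 83.5000 − 92.4920 = -8.99 ft/s.

-8.99 ft/s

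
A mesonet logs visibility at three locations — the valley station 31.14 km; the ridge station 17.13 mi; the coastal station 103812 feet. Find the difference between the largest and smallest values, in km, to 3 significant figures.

4.07 km

the ridge station: 17.13 SM = 27.5681 km.
the coastal station: 103812 ft = 31.6419 km.
Spread: 31.6419 − 27.5681 = 4.07 km.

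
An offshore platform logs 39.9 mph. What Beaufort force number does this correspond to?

39.9 mph = 17.8 m/s, which is Beaufort 8 (gale, 17.2–20.7 m/s).

Beaufort force 8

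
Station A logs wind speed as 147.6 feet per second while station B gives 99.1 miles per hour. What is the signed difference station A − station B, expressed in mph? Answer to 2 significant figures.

1.5 mph

station A: 147.6 ft/s = 100.636 mph.
Difference: 100.636 − 99.100 = 1.5 mph.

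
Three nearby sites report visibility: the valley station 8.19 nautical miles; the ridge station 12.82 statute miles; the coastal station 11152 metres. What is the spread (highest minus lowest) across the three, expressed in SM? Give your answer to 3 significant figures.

5.89 SM

the valley station: 8.19 nmi = 9.4249 SM.
the coastal station: 11152 m = 6.9295 SM.
Spread: 12.8200 − 6.9295 = 5.89 SM.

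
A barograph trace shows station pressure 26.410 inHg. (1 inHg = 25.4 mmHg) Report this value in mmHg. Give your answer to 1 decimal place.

1 inHg = 25.4 mmHg, so 26.410 × 25.4 = 670.8 mmHg.

670.8 mmHg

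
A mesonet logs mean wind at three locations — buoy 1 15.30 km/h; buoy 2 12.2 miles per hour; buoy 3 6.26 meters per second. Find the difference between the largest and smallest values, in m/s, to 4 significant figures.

2.010 m/s

buoy 1: 15.30 km/h = 4.25000 m/s.
buoy 2: 12.2 mph = 5.45389 m/s.
Spread: 6.26000 − 4.25000 = 2.010 m/s.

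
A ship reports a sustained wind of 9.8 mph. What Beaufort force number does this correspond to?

Beaufort force 3

9.8 mph = 4.4 m/s, which is Beaufort 3 (gentle breeze, 3.4–5.4 m/s).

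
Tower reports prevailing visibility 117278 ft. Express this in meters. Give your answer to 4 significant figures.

35750 m

1 ft = 0.3048 m, so 117278 × 0.3048 = 35750 m.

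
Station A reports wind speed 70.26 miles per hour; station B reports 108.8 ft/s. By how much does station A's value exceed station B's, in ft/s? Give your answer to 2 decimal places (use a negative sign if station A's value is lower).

-5.75 ft/s

station A: 70.26 mph = 103.0480 ft/s.
Difference: 103.0480 − 108.8000 = -5.75 ft/s.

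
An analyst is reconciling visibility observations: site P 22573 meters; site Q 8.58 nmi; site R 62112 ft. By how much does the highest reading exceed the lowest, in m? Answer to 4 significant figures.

6683 m

site Q: 8.58 nmi = 15890.16 m.
site R: 62112 ft = 18931.74 m.
Spread: 22573.00 − 15890.16 = 6683 m.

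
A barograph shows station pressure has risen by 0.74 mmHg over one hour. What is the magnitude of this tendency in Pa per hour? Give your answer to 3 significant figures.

98.7 Pa per hour

0.74 mmHg / 1 h × 133.322 Pa/mmHg = 98.7 Pa/h.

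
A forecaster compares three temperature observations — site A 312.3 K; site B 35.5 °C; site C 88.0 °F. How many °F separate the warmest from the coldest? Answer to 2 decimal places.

14.47 °F

site A: 312.3 K = 39.150 °C.
site C: 88.0 °F = 31.111 °C.
Spread: 39.150 − 31.111 = 8.039 °C = 14.47 °F.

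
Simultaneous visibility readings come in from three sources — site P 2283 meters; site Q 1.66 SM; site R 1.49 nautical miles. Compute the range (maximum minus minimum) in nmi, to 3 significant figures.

site P: 2283 m = 1.23272 nmi.
site Q: 1.66 SM = 1.44250 nmi.
Spread: 1.49000 − 1.23272 = 0.257 nmi.

0.257 nmi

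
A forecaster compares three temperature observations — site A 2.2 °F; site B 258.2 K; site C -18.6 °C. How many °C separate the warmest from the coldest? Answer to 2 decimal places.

site A: 2.2 °F = -16.556 °C.
site B: 258.2 K = -14.950 °C.
Spread: (-14.950) − (-18.600) = 3.650 °C.

3.65 °C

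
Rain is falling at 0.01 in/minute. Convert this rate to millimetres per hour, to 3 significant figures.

0.01 in/minute × 25.4 mm/in × 60 minute/hour = 15.2 mm/hour.

15.2 mm/hour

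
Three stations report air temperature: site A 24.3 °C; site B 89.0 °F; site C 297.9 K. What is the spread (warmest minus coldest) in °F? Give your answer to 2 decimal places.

13.26 °F

site B: 89.0 °F = 31.667 °C.
site C: 297.9 K = 24.750 °C.
Spread: 31.667 − 24.300 = 7.367 °C = 13.26 °F.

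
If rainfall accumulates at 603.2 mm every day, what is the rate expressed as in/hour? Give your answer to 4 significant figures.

603.2 mm/day × 0.0393701 in/mm × 0.0416667 day/hour = 0.9895 in/hour.

0.9895 in/hour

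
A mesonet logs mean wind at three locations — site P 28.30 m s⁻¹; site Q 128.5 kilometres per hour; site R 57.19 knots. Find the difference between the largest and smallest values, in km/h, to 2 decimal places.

site P: 28.30 m/s = 101.8800 km/h.
site R: 57.19 kt = 105.9159 km/h.
Spread: 128.5000 − 101.8800 = 26.62 km/h.

26.62 km/h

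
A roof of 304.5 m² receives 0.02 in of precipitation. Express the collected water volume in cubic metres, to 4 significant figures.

Depth: 0.02 in × 25.4 = 0.508 mm.
1 mm over 1 m² is 1 L, so volume = 0.508 × 304.5 = 154.686 L = 0.1547 m³.

0.1547 cubic metres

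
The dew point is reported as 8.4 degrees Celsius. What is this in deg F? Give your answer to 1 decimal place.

°F = °C × 9/5 + 32 = 8.4 × 1.8 + 32 = 47.1 °F.

47.1 °F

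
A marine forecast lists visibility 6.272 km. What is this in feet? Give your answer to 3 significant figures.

1 km = 3280.84 ft, so 6.272 × 3280.84 = 20600 ft.

20600 ft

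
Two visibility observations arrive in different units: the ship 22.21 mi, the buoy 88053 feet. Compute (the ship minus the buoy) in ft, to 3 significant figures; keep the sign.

29200 ft

the ship: 22.21 SM = 117268.80 ft.
Difference: 117268.80 − 88053.00 = 29200 ft.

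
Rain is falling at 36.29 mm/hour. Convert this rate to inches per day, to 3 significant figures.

36.29 mm/hour × 0.0393701 in/mm × 24 hour/day = 34.3 in/day.

34.3 in/day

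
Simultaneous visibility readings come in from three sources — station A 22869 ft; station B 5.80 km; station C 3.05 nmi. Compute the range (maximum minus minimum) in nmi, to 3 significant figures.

0.714 nmi

station A: 22869 ft = 3.76375 nmi.
station B: 5.80 km = 3.13175 nmi.
Spread: 3.76375 − 3.05000 = 0.714 nmi.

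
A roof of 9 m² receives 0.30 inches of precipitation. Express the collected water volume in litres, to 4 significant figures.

Depth: 0.30 in × 25.4 = 7.62 mm.
1 mm over 1 m² is 1 L, so volume = 7.62 × 9 = 68.58 L.

68.58 litres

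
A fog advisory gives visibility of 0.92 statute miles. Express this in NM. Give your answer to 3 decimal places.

1 SM = 0.868976 nmi, so 0.92 × 0.868976 = 0.799 nmi.

0.799 nmi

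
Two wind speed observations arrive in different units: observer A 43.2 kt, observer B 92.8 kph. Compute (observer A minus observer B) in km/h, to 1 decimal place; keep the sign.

-12.8 km/h

observer A: 43.2 kt = 80.006 km/h.
Difference: 80.006 − 92.800 = -12.8 km/h.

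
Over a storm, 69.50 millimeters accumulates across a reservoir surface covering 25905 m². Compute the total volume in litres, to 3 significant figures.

1 mm over 1 m² is 1 L, so volume = 69.5 × 25905 = 1800397.5 L ≈ 1800000 L.

1800000 litres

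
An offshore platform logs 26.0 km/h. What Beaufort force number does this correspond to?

26.0 km/h = 7.2 m/s, which is Beaufort 4 (moderate breeze, 5.5–7.9 m/s).

Beaufort force 4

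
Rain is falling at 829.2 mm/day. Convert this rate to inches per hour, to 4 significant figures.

1.360 in/hour

829.2 mm/day × 0.0393701 in/mm × 0.0416667 day/hour = 1.360 in/hour.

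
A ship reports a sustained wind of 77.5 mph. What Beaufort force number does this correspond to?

77.5 mph = 34.6 m/s, which is Beaufort 12 (hurricane force, ≥32.7 m/s).

Beaufort force 12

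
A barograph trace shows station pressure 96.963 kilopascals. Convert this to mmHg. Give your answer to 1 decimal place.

1 kPa = 7.50062 mmHg, so 96.963 × 7.50062 = 727.3 mmHg.

727.3 mmHg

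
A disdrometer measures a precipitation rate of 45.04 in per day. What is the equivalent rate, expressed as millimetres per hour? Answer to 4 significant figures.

47.67 mm/hour

45.04 in/day × 25.4 mm/in × 0.0416667 day/hour = 47.67 mm/hour.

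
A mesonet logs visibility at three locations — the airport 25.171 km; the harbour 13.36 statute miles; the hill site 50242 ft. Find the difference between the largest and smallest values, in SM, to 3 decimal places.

the airport: 25.171 km = 15.64053 SM.
the hill site: 50242 ft = 9.51553 SM.
Spread: 15.64053 − 9.51553 = 6.125 SM.

6.125 SM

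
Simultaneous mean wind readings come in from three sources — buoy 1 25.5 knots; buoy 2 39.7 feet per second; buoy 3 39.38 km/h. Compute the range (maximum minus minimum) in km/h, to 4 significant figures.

7.846 km/h

buoy 1: 25.5 kt = 47.22600 km/h.
buoy 2: 39.7 ft/s = 43.56202 km/h.
Spread: 47.22600 − 39.38000 = 7.846 km/h.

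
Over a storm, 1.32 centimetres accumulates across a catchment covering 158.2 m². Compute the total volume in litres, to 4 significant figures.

Depth: 1.32 cm × 10 = 13.2 mm.
1 mm over 1 m² is 1 L, so volume = 13.2 × 158.2 = 2088.24 L ≈ 2088 L.

2088 litres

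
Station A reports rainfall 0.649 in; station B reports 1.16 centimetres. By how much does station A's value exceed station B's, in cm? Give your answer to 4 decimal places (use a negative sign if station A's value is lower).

0.4885 cm

station A: 0.649 in = 1.648460 cm.
Difference: 1.648460 − 1.160000 = 0.4885 cm.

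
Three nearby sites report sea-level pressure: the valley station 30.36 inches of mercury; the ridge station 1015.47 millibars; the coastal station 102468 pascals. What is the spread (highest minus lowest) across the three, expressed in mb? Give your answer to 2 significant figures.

the valley station: 30.36 inHg = 1028.11 mb.
the coastal station: 102468 Pa = 1024.68 mb.
Spread: 1028.11 − 1015.47 = 13 mb.

13 mb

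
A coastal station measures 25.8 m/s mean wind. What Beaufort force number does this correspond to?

25.8 m/s lies in the Beaufort 10 band (storm, 24.5–28.4 m/s).

Beaufort force 10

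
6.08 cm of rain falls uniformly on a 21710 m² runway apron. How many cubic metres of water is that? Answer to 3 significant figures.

Depth: 6.08 cm × 10 = 60.8 mm.
1 mm over 1 m² is 1 L, so volume = 60.8 × 21710 = 1319968 L = 1320 m³.

1320 cubic metres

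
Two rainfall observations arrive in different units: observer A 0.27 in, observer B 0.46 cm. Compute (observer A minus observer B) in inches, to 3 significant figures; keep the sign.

observer B: 0.46 cm = 0.181102 in.
Difference: 0.270000 − 0.181102 = 0.0889 in.

0.0889 in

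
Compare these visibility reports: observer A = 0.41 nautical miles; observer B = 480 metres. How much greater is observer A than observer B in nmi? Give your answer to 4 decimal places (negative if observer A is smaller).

observer B: 480 m = 0.259179 nmi.
Difference: 0.410000 − 0.259179 = 0.1508 nmi.

0.1508 nmi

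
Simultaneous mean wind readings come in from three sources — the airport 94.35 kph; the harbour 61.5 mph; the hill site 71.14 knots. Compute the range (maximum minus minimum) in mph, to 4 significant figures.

the airport: 94.35 km/h = 58.6264 mph.
the hill site: 71.14 kt = 81.8664 mph.
Spread: 81.8664 − 58.6264 = 23.24 mph.

23.24 mph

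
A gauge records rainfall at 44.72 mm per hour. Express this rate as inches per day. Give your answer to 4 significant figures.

42.26 in/day

44.72 mm/hour × 0.0393701 in/mm × 24 hour/day = 42.26 in/day.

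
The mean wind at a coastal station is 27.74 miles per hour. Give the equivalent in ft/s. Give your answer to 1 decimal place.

40.7 ft/s

1 mph = 1.46667 ft/s, so 27.74 × 1.46667 = 40.7 ft/s.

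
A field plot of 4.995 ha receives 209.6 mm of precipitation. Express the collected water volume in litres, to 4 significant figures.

Area: 4.995 ha = 49950 m².
1 mm over 1 m² is 1 L, so volume = 209.6 × 49950 = 10469520 L ≈ 10470000 L.

10470000 litres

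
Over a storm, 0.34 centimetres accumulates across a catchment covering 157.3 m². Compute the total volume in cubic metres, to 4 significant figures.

0.5348 cubic metres

Depth: 0.34 cm × 10 = 3.4 mm.
1 mm over 1 m² is 1 L, so volume = 3.4 × 157.3 = 534.82 L = 0.5348 m³.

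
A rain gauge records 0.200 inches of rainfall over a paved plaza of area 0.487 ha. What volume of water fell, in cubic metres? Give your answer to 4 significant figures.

Depth: 0.200 in × 25.4 = 5.08 mm.
Area: 0.487 ha = 4870 m².
1 mm over 1 m² is 1 L, so volume = 5.08 × 4870 = 24739.6 L = 24.74 m³.

24.74 cubic metres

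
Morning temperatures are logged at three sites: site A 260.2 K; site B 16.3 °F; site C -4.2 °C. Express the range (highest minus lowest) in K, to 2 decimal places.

8.75 K

site A: 260.2 K = -12.950 °C.
site B: 16.3 °F = -8.722 °C.
Spread: (-4.200) − (-12.950) = 8.750 °C.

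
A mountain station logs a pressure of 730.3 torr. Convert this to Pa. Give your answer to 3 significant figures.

1 mmHg = 133.322 Pa, so 730.3 × 133.322 = 97400 Pa.

97400 Pa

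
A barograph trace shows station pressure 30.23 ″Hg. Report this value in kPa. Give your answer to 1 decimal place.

102.4 kPa

1 inHg = 3.38639 kPa, so 30.23 × 3.38639 = 102.4 kPa.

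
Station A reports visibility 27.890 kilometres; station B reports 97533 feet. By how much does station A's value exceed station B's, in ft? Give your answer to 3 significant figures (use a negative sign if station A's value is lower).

-6030 ft

station A: 27.890 km = 91502.62 ft.
Difference: 91502.62 − 97533.00 = -6030 ft.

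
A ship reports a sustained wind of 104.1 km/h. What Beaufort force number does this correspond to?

104.1 km/h = 28.9 m/s, which is Beaufort 11 (violent storm, 28.5–32.6 m/s).

Beaufort force 11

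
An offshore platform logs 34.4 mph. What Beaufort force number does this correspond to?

34.4 mph = 15.4 m/s, which is Beaufort 7 (near gale, 13.9–17.1 m/s).

Beaufort force 7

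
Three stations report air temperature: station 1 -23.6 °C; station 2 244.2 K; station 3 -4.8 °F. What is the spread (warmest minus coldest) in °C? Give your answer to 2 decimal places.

station 2: 244.2 K = -28.950 °C.
station 3: -4.8 °F = -20.444 °C.
Spread: (-20.444) − (-28.950) = 8.506 °C.

8.51 °C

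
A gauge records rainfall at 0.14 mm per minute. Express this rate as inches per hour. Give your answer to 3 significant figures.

0.14 mm/minute × 0.0393701 in/mm × 60 minute/hour = 0.331 in/hour.

0.331 in/hour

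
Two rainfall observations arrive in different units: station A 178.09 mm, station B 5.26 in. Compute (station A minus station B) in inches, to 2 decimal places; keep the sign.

1.75 in

station A: 178.09 mm = 7.0114 in.
Difference: 7.0114 − 5.2600 = 1.75 in.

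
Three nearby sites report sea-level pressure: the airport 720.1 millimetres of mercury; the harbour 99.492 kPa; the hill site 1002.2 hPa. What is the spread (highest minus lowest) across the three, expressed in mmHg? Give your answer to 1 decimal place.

the harbour: 99.492 kPa = 746.251 mmHg.
the hill site: 1002.2 hPa = 751.712 mmHg.
Spread: 751.712 − 720.100 = 31.6 mmHg.

31.6 mmHg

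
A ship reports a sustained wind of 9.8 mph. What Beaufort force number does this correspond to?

Beaufort force 3

9.8 mph = 4.4 m/s, which is Beaufort 3 (gentle breeze, 3.4–5.4 m/s).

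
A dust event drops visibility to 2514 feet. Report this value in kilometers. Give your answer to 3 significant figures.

1 ft = 0.0003048 km, so 2514 × 0.0003048 = 0.766 km.

0.766 km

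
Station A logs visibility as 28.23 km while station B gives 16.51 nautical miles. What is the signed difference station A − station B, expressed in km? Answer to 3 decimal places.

-2.347 km

station B: 16.51 nmi = 30.57652 km.
Difference: 28.23000 − 30.57652 = -2.347 km.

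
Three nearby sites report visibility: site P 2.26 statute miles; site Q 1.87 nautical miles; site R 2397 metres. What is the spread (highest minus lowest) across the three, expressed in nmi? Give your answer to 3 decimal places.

0.670 nmi

site P: 2.26 SM = 1.96389 nmi.
site R: 2397 m = 1.29428 nmi.
Spread: 1.96389 − 1.29428 = 0.670 nmi.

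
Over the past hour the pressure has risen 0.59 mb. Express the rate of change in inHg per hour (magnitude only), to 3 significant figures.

0.0174 inHg per hour

0.59 mb / 1 h × 0.02953 inHg/mb = 0.0174 inHg/h.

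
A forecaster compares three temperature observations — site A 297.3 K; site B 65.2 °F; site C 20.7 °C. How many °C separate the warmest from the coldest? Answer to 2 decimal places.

site A: 297.3 K = 24.150 °C.
site B: 65.2 °F = 18.444 °C.
Spread: 24.150 − 18.444 = 5.706 °C.

5.71 °C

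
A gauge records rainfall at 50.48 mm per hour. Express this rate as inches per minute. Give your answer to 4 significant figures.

50.48 mm/hour × 0.0393701 in/mm × 0.0166667 hour/minute = 0.03312 in/minute.

0.03312 in/minute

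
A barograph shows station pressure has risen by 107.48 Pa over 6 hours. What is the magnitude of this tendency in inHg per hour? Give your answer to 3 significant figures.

107.48 Pa / 6 h × 0.0002953 inHg/Pa = 0.00529 inHg/h.

0.00529 inHg per hour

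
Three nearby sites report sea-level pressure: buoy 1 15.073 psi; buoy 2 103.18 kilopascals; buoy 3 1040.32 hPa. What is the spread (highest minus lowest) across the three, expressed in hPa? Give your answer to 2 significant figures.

8.5 hPa

buoy 1: 15.073 psi = 1039.247 hPa.
buoy 2: 103.18 kPa = 1031.800 hPa.
Spread: 1040.320 − 1031.800 = 8.5 hPa.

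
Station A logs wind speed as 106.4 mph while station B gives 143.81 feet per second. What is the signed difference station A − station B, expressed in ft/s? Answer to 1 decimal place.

station A: 106.4 mph = 156.053 ft/s.
Difference: 156.053 − 143.810 = 12.2 ft/s.

12.2 ft/s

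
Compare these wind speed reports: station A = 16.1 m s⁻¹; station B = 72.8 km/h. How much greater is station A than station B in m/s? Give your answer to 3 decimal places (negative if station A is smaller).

station B: 72.8 km/h = 20.22222 m/s.
Difference: 16.10000 − 20.22222 = -4.122 m/s.

-4.122 m/s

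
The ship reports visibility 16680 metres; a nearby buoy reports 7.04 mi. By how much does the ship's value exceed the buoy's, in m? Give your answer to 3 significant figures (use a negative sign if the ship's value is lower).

5350 m

the buoy: 7.04 SM = 11329.78 m.
Difference: 16680.00 − 11329.78 = 5350 m.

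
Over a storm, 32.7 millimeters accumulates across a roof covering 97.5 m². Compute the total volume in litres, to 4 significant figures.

1 mm over 1 m² is 1 L, so volume = 32.7 × 97.5 = 3188.25 L ≈ 3188 L.

3188 litres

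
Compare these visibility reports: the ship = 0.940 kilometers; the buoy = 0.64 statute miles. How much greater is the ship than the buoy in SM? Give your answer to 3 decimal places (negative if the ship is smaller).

-0.056 SM

the ship: 0.940 km = 0.58409 SM.
Difference: 0.58409 − 0.64000 = -0.056 SM.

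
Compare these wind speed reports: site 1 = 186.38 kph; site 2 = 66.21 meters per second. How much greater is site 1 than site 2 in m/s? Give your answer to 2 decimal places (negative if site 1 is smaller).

-14.44 m/s

site 1: 186.38 km/h = 51.7722 m/s.
Difference: 51.7722 − 66.2100 = -14.44 m/s.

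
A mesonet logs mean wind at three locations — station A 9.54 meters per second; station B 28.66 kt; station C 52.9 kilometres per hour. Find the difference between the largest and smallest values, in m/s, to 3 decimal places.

5.204 m/s

station B: 28.66 kt = 14.74398 m/s.
station C: 52.9 km/h = 14.69444 m/s.
Spread: 14.74398 − 9.54000 = 5.204 m/s.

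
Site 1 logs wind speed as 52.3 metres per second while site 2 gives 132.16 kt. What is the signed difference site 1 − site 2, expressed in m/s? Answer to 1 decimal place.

-15.7 m/s

site 2: 132.16 kt = 67.989 m/s.
Difference: 52.300 − 67.989 = -15.7 m/s.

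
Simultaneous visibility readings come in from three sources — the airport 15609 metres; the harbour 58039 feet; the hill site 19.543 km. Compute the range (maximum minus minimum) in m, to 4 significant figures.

3934 m

the harbour: 58039 ft = 17690.29 m.
the hill site: 19.543 km = 19543.00 m.
Spread: 19543.00 − 15609.00 = 3934 m.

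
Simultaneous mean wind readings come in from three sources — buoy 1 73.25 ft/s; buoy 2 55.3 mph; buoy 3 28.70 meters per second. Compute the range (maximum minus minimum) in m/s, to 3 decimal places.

6.373 m/s

buoy 1: 73.25 ft/s = 22.32660 m/s.
buoy 2: 55.3 mph = 24.72131 m/s.
Spread: 28.70000 − 22.32660 = 6.373 m/s.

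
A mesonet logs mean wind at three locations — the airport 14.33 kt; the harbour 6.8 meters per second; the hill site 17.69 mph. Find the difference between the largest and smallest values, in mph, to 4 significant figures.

2.479 mph

the airport: 14.33 kt = 16.49067 mph.
the harbour: 6.8 m/s = 15.21117 mph.
Spread: 17.69000 − 15.21117 = 2.479 mph.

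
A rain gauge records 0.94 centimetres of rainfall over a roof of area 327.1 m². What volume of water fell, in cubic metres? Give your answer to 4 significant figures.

3.075 cubic metres

Depth: 0.94 cm × 10 = 9.4 mm.
1 mm over 1 m² is 1 L, so volume = 9.4 × 327.1 = 3074.74 L = 3.075 m³.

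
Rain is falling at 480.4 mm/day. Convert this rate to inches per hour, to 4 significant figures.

0.7881 in/hour

480.4 mm/day × 0.0393701 in/mm × 0.0416667 day/hour = 0.7881 in/hour.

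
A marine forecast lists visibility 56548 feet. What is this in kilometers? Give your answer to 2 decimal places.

1 ft = 0.0003048 km, so 56548 × 0.0003048 = 17.24 km.

17.24 km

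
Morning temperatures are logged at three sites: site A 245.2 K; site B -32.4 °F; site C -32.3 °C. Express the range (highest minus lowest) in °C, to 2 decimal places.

7.83 °C

site A: 245.2 K = -27.950 °C.
site B: -32.4 °F = -35.778 °C.
Spread: (-27.950) − (-35.778) = 7.828 °C.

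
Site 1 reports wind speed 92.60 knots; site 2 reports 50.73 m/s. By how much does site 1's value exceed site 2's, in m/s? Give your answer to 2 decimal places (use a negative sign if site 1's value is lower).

site 1: 92.60 kt = 47.6376 m/s.
Difference: 47.6376 − 50.7300 = -3.09 m/s.

-3.09 m/s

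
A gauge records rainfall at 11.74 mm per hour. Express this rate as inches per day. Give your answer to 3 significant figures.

11.74 mm/hour × 0.0393701 in/mm × 24 hour/day = 11.1 in/day.

11.1 in/day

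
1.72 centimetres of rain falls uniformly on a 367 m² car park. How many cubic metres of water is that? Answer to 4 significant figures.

6.312 cubic metres

Depth: 1.72 cm × 10 = 17.2 mm.
1 mm over 1 m² is 1 L, so volume = 17.2 × 367 = 6312.4 L = 6.312 m³.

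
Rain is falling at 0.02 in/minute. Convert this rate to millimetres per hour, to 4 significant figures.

0.02 in/minute × 25.4 mm/in × 60 minute/hour = 30.48 mm/hour.

30.48 mm/hour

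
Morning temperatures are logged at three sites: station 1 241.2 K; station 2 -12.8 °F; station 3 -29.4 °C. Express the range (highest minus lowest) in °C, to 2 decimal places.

7.06 °C

station 1: 241.2 K = -31.950 °C.
station 2: -12.8 °F = -24.889 °C.
Spread: (-24.889) − (-31.950) = 7.061 °C.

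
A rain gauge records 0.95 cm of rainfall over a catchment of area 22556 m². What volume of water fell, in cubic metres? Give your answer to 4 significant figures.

Depth: 0.95 cm × 10 = 9.5 mm.
1 mm over 1 m² is 1 L, so volume = 9.5 × 22556 = 214282 L = 214.3 m³.

214.3 cubic metres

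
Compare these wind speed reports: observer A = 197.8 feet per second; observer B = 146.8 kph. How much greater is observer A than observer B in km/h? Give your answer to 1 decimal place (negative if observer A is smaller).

70.2 km/h

observer A: 197.8 ft/s = 217.042 km/h.
Difference: 217.042 − 146.800 = 70.2 km/h.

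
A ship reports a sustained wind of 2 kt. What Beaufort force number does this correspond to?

Beaufort force 1

2 kt lies in the Beaufort 1 band (light air, 1–3 kt).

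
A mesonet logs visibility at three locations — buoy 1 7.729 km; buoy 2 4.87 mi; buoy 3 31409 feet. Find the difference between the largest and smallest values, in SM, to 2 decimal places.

1.15 SM

buoy 1: 7.729 km = 4.8026 SM.
buoy 3: 31409 ft = 5.9487 SM.
Spread: 5.9487 − 4.8026 = 1.15 SM.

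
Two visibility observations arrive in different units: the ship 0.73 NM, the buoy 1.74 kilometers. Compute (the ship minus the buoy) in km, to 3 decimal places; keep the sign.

the ship: 0.73 nmi = 1.35196 km.
Difference: 1.35196 − 1.74000 = -0.388 km.

-0.388 km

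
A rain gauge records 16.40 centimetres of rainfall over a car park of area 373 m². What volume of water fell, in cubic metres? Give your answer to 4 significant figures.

Depth: 16.40 cm × 10 = 164 mm.
1 mm over 1 m² is 1 L, so volume = 164 × 373 = 61172 L = 61.17 m³.

61.17 cubic metres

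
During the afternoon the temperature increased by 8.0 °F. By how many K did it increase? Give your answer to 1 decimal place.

A change of 1 °C equals a change of 1.8 °F: ΔK = 8.0 × 0.5556 = 4.4 K.

4.4 K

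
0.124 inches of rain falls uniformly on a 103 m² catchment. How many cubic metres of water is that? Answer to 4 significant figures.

Depth: 0.124 in × 25.4 = 3.1496 mm.
1 mm over 1 m² is 1 L, so volume = 3.1496 × 103 = 324.4088 L = 0.3244 m³.

0.3244 cubic metres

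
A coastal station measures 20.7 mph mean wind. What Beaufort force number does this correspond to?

Beaufort force 5

20.7 mph = 9.3 m/s, which is Beaufort 5 (fresh breeze, 8.0–10.7 m/s).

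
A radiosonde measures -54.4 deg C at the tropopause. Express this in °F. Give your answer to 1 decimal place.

°F = °C × 9/5 + 32 = -54.4 × 1.8 + 32 = -65.9 °F.

-65.9 °F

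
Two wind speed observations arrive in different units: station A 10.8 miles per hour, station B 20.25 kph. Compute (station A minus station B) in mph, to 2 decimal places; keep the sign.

-1.78 mph

station B: 20.25 km/h = 12.5828 mph.
Difference: 10.8000 − 12.5828 = -1.78 mph.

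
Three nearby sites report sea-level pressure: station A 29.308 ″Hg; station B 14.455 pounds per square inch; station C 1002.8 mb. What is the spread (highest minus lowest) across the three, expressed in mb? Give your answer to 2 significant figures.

10 mb

station A: 29.308 inHg = 992.48 mb.
station B: 14.455 psi = 996.64 mb.
Spread: 1002.80 − 992.48 = 10 mb.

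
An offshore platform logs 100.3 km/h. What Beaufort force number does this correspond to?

100.3 km/h = 27.9 m/s, which is Beaufort 10 (storm, 24.5–28.4 m/s).

Beaufort force 10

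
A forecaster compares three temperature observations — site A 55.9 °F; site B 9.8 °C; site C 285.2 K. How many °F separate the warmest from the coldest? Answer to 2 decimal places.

6.26 °F

site A: 55.9 °F = 13.278 °C.
site C: 285.2 K = 12.050 °C.
Spread: 13.278 − 9.800 = 3.478 °C = 6.26 °F.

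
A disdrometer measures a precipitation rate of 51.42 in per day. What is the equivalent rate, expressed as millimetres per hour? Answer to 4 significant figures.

54.42 mm/hour

51.42 in/day × 25.4 mm/in × 0.0416667 day/hour = 54.42 mm/hour.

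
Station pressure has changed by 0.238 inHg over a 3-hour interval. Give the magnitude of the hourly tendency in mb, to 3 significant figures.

0.238 inHg / 3 h × 33.8639 mb/inHg = 2.69 mb/h.

2.69 mb per hour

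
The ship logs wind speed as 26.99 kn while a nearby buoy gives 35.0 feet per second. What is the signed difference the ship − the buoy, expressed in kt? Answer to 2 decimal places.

the buoy: 35.0 ft/s = 20.7369 kt.
Difference: 26.9900 − 20.7369 = 6.25 kt.

6.25 kt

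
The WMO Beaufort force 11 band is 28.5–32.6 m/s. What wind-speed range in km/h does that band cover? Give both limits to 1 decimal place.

102.6 to 117.4 km/h

28.5–32.6 m/s × 3.6 = 102.6–117.4 km/h.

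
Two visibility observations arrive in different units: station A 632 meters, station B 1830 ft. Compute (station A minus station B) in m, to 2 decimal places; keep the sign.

station B: 1830 ft = 557.7840 m.
Difference: 632.0000 − 557.7840 = 74.22 m.

74.22 m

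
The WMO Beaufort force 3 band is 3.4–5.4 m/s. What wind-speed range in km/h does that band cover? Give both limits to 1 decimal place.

12.2 to 19.4 km/h

3.4–5.4 m/s × 3.6 = 12.2–19.4 km/h.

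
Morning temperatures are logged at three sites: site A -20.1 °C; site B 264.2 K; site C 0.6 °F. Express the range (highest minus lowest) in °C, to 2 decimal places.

11.15 °C

site B: 264.2 K = -8.950 °C.
site C: 0.6 °F = -17.444 °C.
Spread: (-8.950) − (-20.100) = 11.150 °C.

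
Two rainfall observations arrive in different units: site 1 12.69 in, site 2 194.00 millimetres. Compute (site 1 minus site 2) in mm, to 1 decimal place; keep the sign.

128.3 mm

site 1: 12.69 in = 322.326 mm.
Difference: 322.326 − 194.000 = 128.3 mm.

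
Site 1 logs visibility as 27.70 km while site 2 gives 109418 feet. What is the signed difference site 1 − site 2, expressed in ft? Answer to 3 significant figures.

-18500 ft

site 1: 27.70 km = 90879.27 ft.
Difference: 90879.27 − 109418.00 = -18500 ft.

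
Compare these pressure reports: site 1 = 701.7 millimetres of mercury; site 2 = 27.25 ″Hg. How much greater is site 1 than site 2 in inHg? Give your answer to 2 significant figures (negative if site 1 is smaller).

site 1: 701.7 mmHg = 27.6260 inHg.
Difference: 27.6260 − 27.2500 = 0.38 inHg.

0.38 inHg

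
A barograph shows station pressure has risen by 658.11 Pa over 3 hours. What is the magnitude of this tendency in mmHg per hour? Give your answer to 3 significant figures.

658.11 Pa / 3 h × 0.00750062 mmHg/Pa = 1.65 mmHg/h.

1.65 mmHg per hour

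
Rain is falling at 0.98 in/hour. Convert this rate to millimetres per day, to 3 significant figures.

0.98 in/hour × 25.4 mm/in × 24 hour/day = 597 mm/day.

597 mm/day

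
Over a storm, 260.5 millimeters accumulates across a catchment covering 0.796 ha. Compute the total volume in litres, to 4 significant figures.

Area: 0.796 ha = 7960 m².
1 mm over 1 m² is 1 L, so volume = 260.5 × 7960 = 2073580 L ≈ 2074000 L.

2074000 litres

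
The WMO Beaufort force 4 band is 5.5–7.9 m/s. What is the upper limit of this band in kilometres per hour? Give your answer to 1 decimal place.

28.4 km/h

5.5–7.9 m/s × 3.6 = 19.8–28.4 km/h.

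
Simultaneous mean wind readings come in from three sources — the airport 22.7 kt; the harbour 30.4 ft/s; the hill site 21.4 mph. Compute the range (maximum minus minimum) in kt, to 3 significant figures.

the harbour: 30.4 ft/s = 18.0115 kt.
the hill site: 21.4 mph = 18.5961 kt.
Spread: 22.7000 − 18.0115 = 4.69 kt.

4.69 kt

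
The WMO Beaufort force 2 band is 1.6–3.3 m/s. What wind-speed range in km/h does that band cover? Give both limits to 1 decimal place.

5.8 to 11.9 km/h

1.6–3.3 m/s × 3.6 = 5.8–11.9 km/h.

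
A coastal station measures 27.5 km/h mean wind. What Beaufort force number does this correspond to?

Beaufort force 4

27.5 km/h = 7.6 m/s, which is Beaufort 4 (moderate breeze, 5.5–7.9 m/s).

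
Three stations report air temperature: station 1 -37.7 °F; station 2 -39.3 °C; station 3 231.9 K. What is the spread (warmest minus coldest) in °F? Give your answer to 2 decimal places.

4.55 °F

station 1: -37.7 °F = -38.722 °C.
station 3: 231.9 K = -41.250 °C.
Spread: (-38.722) − (-41.250) = 2.528 °C = 4.55 °F.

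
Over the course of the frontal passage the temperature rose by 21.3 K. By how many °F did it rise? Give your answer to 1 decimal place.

38.3 °F

Converting a difference, only the 9/5 scale factor applies: Δ°F = 21.3 × 1.8 = 38.3 °F.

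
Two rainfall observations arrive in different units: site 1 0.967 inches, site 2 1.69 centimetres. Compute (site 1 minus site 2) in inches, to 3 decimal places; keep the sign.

0.302 in

site 2: 1.69 cm = 0.66535 in.
Difference: 0.96700 − 0.66535 = 0.302 in.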